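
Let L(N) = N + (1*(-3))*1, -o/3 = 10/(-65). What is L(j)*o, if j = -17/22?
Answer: -249/143 ≈ -1.7413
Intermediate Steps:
j = -17/22 (j = -17*1/22 = -17/22 ≈ -0.77273)
o = 6/13 (o = -30/(-65) = -30*(-1)/65 = -3*(-2/13) = 6/13 ≈ 0.46154)
L(N) = -3 + N (L(N) = N - 3*1 = N - 3 = -3 + N)
L(j)*o = (-3 - 17/22)*(6/13) = -83/22*6/13 = -249/143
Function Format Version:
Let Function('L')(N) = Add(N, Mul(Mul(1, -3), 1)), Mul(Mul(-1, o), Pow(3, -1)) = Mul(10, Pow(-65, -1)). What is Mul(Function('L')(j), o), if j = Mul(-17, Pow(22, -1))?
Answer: Rational(-249, 143) ≈ -1.7413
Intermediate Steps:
j = Rational(-17, 22) (j = Mul(-17, Rational(1, 22)) = Rational(-17, 22) ≈ -0.77273)
o = Rational(6, 13) (o = Mul(-3, Mul(10, Pow(-65, -1))) = Mul(-3, Mul(10, Rational(-1, 65))) = Mul(-3, Rational(-2, 13)) = Rational(6, 13) ≈ 0.46154)
Function('L')(N) = Add(-3, N) (Function('L')(N) = Add(N, Mul(-3, 1)) = Add(N, -3) = Add(-3, N))
Mul(Function('L')(j), o) = Mul(Add(-3, Rational(-17, 22)), Rational(6, 13)) = Mul(Rational(-83, 22), Rational(6, 13)) = Rational(-249, 143)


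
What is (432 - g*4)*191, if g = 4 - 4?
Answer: 82512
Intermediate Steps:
g = 0
(432 - g*4)*191 = (432 - 1*0*4)*191 = (432 + 0*4)*191 = (432 + 0)*191 = 432*191 = 82512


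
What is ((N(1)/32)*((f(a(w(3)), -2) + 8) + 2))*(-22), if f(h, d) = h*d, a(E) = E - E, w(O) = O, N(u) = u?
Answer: -55/8 ≈ -6.8750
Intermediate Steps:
a(E) = 0
f(h, d) = d*h
((N(1)/32)*((f(a(w(3)), -2) + 8) + 2))*(-22) = ((1/32)*((-2*0 + 8) + 2))*(-22) = ((1*(1/32))*((0 + 8) + 2))*(-22) = ((8 + 2)/32)*(-22) = ((1/32)*10)*(-22) = (5/16)*(-22) = -55/8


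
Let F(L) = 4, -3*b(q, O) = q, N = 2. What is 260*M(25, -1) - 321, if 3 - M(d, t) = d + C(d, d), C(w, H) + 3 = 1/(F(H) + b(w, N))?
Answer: -5201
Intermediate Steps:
b(q, O) = -q/3
C(w, H) = -3 + 1/(4 - w/3)
M(d, t) = 3 - d - 3*(11 - d)/(-12 + d) (M(d, t) = 3 - (d + 3*(11 - d)/(-12 + d)) = 3 + (-d - 3*(11 - d)/(-12 + d)) = 3 - d - 3*(11 - d)/(-12 + d))
260*M(25, -1) - 321 = 260*((-69 - 1*25² + 18*25)/(-12 + 25)) - 321 = 260*((-69 - 1*625 + 450)/13) - 321 = 260*((-69 - 625 + 450)/13) - 321 = 260*((1/13)*(-244)) - 321 = 260*(-244/13) - 321 = -4880 - 321 = -5201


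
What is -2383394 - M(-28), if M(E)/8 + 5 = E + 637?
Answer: -2388226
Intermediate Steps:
M(E) = 5056 + 8*E (M(E) = -40 + 8*(E + 637) = -40 + 8*(637 + E) = -40 + (5096 + 8*E) = 5056 + 8*E)
-2383394 - M(-28) = -2383394 - (5056 + 8*(-28)) = -2383394 - (5056 - 224) = -2383394 - 1*4832 = -2383394 - 4832 = -2388226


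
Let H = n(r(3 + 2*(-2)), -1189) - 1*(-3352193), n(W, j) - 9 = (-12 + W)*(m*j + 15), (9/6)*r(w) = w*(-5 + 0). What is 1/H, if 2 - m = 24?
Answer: 3/9376108 ≈ 3.1996e-7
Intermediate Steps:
m = -22 (m = 2 - 1*24 = 2 - 24 = -22)
r(w) = -10*w/3 (r(w) = 2*(w*(-5 + 0))/3 = 2*(w*(-5))/3 = 2*(-5*w)/3 = -10*w/3)
n(W, j) = 9 + (-12 + W)*(15 - 22*j) (n(W, j) = 9 + (-12 + W)*(-22*j + 15) = 9 + (-12 + W)*(15 - 22*j))
H = 9376108/3 (H = (-171 + 15*(-10*(3 + 2*(-2))/3) + 264*(-1189) - 22*(-10*(3 + 2*(-2))/3)*(-1189)) - 1*(-3352193) = (-171 + 15*(-10*(3 - 4)/3) - 313896 - 22*(-10*(3 - 4)/3)*(-1189)) + 3352193 = (-171 + 15*(-10/3*(-1)) - 313896 - 22*(-10/3*(-1))*(-1189)) + 3352193 = (-171 + 15*(10/3) - 313896 - 22*10/3*(-1189)) + 3352193 = (-171 + 50 - 313896 + 261580/3) + 3352193 = -680471/3 + 3352193 = 9376108/3 ≈ 3.1254e+6)
1/H = 1/(9376108/3) = 3/9376108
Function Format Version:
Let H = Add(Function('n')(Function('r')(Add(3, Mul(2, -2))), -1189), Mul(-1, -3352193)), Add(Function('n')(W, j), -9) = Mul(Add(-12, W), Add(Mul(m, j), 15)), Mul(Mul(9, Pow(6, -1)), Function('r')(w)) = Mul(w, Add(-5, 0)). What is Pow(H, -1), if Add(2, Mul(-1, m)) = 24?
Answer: Rational(3, 9376108) ≈ 3.1996e-7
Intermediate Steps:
m = -22 (m = Add(2, Mul(-1, 24)) = Add(2, -24) = -22)
Function('r')(w) = Mul(Rational(-10, 3), w) (Function('r')(w) = Mul(Rational(2, 3), Mul(w, Add(-5, 0))) = Mul(Rational(2, 3), Mul(w, -5)) = Mul(Rational(2, 3), Mul(-5, w)) = Mul(Rational(-10, 3), w))
Function('n')(W, j) = Add(9, Mul(Add(-12, W), Add(15, Mul(-22, j)))) (Function('n')(W, j) = Add(9, Mul(Add(-12, W), Add(Mul(-22, j), 15))) = Add(9, Mul(Add(-12, W), Add(15, Mul(-22, j)))))
H = Rational(9376108, 3) (H = Add(Add(-171, Mul(15, Mul(Rational(-10, 3), Add(3, Mul(2, -2)))), Mul(264, -1189), Mul(-22, Mul(Rational(-10, 3), Add(3, Mul(2, -2))), -1189)), Mul(-1, -3352193)) = Add(Add(-171, Mul(15, Mul(Rational(-10, 3), Add(3, -4))), -313896, Mul(-22, Mul(Rational(-10, 3), Add(3, -4)), -1189)), 3352193) = Add(Add(-171, Mul(15, Mul(Rational(-10, 3), -1)), -313896, Mul(-22, Mul(Rational(-10, 3), -1), -1189)), 3352193) = Add(Add(-171, Mul(15, Rational(10, 3)), -313896, Mul(-22, Rational(10, 3), -1189)), 3352193) = Add(Add(-171, 50, -313896, Rational(261580, 3)), 3352193) = Add(Rational(-680471, 3), 3352193) = Rational(9376108, 3) ≈ 3.1254e+6)
Pow(H, -1) = Pow(Rational(9376108, 3), -1) = Rational(3, 9376108)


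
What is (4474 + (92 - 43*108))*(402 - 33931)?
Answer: 2615262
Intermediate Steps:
(4474 + (92 - 43*108))*(402 - 33931) = (4474 + (92 - 4644))*(-33529) = (4474 - 4552)*(-33529) = -78*(-33529) = 2615262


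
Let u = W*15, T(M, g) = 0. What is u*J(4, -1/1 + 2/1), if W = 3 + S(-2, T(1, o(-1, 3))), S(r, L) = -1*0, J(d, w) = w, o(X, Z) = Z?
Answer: 45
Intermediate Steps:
S(r, L) = 0
W = 3 (W = 3 + 0 = 3)
u = 45 (u = 3*15 = 45)
u*J(4, -1/1 + 2/1) = 45*(-1/1 + 2/1) = 45*(-1*1 + 2*1) = 45*(-1 + 2) = 45*1 = 45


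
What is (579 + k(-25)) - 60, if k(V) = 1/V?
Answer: 12974/25 ≈ 518.96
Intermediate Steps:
(579 + k(-25)) - 60 = (579 + 1/(-25)) - 60 = (579 - 1/25) - 60 = 14474/25 - 60 = 12974/25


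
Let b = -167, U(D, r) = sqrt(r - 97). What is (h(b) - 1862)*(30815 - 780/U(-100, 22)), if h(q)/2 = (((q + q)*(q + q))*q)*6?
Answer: -6889004050090 - 11625124472*I*sqrt(3) ≈ -6.889e+12 - 2.0135e+10*I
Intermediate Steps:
U(D, r) = sqrt(-97 + r)
h(q) = 48*q**3 (h(q) = 2*((((q + q)*(q + q))*q)*6) = 2*((((2*q)*(2*q))*q)*6) = 2*(((4*q**2)*q)*6) = 2*((4*q**3)*6) = 2*(24*q**3) = 48*q**3)
(h(b) - 1862)*(30815 - 780/U(-100, 22)) = (48*(-167)**3 - 1862)*(30815 - 780/sqrt(-97 + 22)) = (48*(-4657463) - 1862)*(30815 - 780*(-I*sqrt(3)/15)) = (-223558224 - 1862)*(30815 - 780*(-I*sqrt(3)/15)) = -223560086*(30815 - (-52)*I*sqrt(3)) = -223560086*(30815 + 52*I*sqrt(3)) = -6889004050090 - 11625124472*I*sqrt(3)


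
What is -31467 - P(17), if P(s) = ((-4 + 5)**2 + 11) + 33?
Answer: -31512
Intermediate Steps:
P(s) = 45 (P(s) = (1**2 + 11) + 33 = (1 + 11) + 33 = 12 + 33 = 45)
-31467 - P(17) = -31467 - 1*45 = -31467 - 45 = -31512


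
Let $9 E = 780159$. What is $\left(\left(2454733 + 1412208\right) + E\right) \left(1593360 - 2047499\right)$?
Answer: $- \frac{5386486365764}{3} \approx -1.7955 \cdot 10^{12}$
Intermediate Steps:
$E = \frac{260053}{3}$ ($E = \frac{1}{9} \cdot 780159 = \frac{260053}{3} \approx 86684.0$)
$\left(\left(2454733 + 1412208\right) + E\right) \left(1593360 - 2047499\right) = \left(\left(2454733 + 1412208\right) + \frac{260053}{3}\right) \left(1593360 - 2047499\right) = \left(3866941 + \frac{260053}{3}\right) \left(-454139\right) = \frac{11860876}{3} \left(-454139\right) = - \frac{5386486365764}{3}$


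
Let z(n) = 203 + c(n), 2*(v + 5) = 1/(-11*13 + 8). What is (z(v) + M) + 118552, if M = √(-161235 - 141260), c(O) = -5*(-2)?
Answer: 118765 + I*√302495 ≈ 1.1877e+5 + 550.0*I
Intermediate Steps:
c(O) = 10
M = I*√302495 (M = √(-302495) = I*√302495 ≈ 550.0*I)
v = -1351/270 (v = -5 + 1/(2*(-11*13 + 8)) = -5 + 1/(2*(-143 + 8)) = -5 + (½)/(-135) = -5 + (½)*(-1/135) = -5 - 1/270 = -1351/270 ≈ -5.0037)
z(n) = 213 (z(n) = 203 + 10 = 213)
(z(v) + M) + 118552 = (213 + I*√302495) + 118552 = 118765 + I*√302495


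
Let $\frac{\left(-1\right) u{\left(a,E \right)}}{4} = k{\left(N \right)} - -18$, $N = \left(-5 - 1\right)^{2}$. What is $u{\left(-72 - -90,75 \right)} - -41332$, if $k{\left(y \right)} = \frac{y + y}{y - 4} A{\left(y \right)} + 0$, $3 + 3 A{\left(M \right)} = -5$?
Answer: $41284$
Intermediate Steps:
$N = 36$ ($N = \left(-6\right)^{2} = 36$)
$A{\left(M \right)} = - \frac{8}{3}$ ($A{\left(M \right)} = -1 + \frac{1}{3} \left(-5\right) = -1 - \frac{5}{3} = - \frac{8}{3}$)
$k{\left(y \right)} = - \frac{16 y}{3 \left(-4 + y\right)}$ ($k{\left(y \right)} = \frac{y + y}{y - 4} \left(- \frac{8}{3}\right) + 0 = \frac{2 y}{-4 + y} \left(- \frac{8}{3}\right) + 0 = - \frac{16 y}{3 \left(-4 + y\right)} + 0 = - \frac{16 y}{3 \left(-4 + y\right)}$)
$u{\left(a,E \right)} = -48$ ($u{\left(a,E \right)} = - 4 \left(\left(-16\right) 36 \frac{1}{-12 + 3 \cdot 36} - -18\right) = - 4 \left(\left(-16\right) 36 \frac{1}{-12 + 108} + 18\right) = - 4 \left(\left(-16\right) 36 \cdot \frac{1}{96} + 18\right) = - 4 \left(-6 + 18\right) = \left(-4\right) 12 = -48$)
$u{\left(-72 - -90,75 \right)} - -41332 = -48 - -41332 = -48 + 41332 = 41284$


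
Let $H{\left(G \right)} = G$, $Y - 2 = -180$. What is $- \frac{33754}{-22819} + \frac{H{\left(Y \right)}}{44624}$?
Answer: $\frac{751088357}{509137528} \approx 1.4752$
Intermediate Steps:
$Y = -178$ ($Y = 2 - 180 = -178$)
$- \frac{33754}{-22819} + \frac{H{\left(Y \right)}}{44624} = - \frac{33754}{-22819} - \frac{178}{44624} = \left(-33754\right) \left(- \frac{1}{22819}\right) - \frac{89}{22312} = \frac{33754}{22819} - \frac{89}{22312} = \frac{751088357}{509137528}$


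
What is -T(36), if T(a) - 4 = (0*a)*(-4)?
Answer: -4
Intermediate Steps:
T(a) = 4 (T(a) = 4 + (0*a)*(-4) = 4 + 0*(-4) = 4 + 0 = 4)
-T(36) = -1*4 = -4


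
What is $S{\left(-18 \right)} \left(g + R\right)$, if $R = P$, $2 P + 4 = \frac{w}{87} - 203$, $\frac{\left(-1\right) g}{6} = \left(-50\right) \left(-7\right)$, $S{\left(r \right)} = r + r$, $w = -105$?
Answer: $\frac{2301084}{29} \approx 79348.0$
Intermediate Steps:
$S{\left(r \right)} = 2 r$
$g = -2100$ ($g = - 6 \left(\left(-50\right) \left(-7\right)\right) = \left(-6\right) 350 = -2100$)
$P = - \frac{3019}{29}$ ($P = -2 + \frac{- \frac{105}{87} - 203}{2} = -2 + \frac{\left(-105\right) \frac{1}{87} - 203}{2} = -2 + \frac{- \frac{35}{29} - 203}{2} = -2 + \frac{1}{2} \left(- \frac{5922}{29}\right) = -2 - \frac{2961}{29} = - \frac{3019}{29} \approx -104.1$)
$R = - \frac{3019}{29} \approx -104.1$
$S{\left(-18 \right)} \left(g + R\right) = 2 \left(-18\right) \left(-2100 - \frac{3019}{29}\right) = \left(-36\right) \left(- \frac{63919}{29}\right) = \frac{2301084}{29}$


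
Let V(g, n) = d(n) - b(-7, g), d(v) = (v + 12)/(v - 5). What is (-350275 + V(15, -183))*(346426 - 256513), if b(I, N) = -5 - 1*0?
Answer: -5920824008757/188 ≈ -3.1494e+10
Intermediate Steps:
b(I, N) = -5 (b(I, N) = -5 + 0 = -5)
d(v) = (12 + v)/(-5 + v)
V(g, n) = 5 + (12 + n)/(-5 + n) (V(g, n) = (12 + n)/(-5 + n) - 1*(-5) = (12 + n)/(-5 + n) + 5 = 5 + (12 + n)/(-5 + n))
(-350275 + V(15, -183))*(346426 - 256513) = (-350275 + (-13 + 6*(-183))/(-5 - 183))*(346426 - 256513) = (-350275 + (-13 - 1098)/(-188))*89913 = (-350275 - 1/188*(-1111))*89913 = (-350275 + 1111/188)*89913 = -65850589/188*89913 = -5920824008757/188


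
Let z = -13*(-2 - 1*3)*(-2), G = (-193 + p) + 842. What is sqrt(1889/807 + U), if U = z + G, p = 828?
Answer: sqrt(878756826)/807 ≈ 36.733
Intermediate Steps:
G = 1477 (G = (-193 + 828) + 842 = 635 + 842 = 1477)
z = -130 (z = -13*(-2 - 3)*(-2) = -13*(-5)*(-2) = 65*(-2) = -130)
U = 1347 (U = -130 + 1477 = 1347)
sqrt(1889/807 + U) = sqrt(1889/807 + 1347) = sqrt(1088918/807) = sqrt(878756826)/807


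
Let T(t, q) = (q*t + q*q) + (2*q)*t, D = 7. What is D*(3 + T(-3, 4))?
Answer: -119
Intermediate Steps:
T(t, q) = q² + 3*q*t (T(t, q) = (q*t + q²) + 2*q*t = (q² + q*t) + 2*q*t = q² + 3*q*t)
D*(3 + T(-3, 4)) = 7*(3 + 4*(4 + 3*(-3))) = 7*(3 + 4*(4 - 9)) = 7*(3 + 4*(-5)) = 7*(3 - 20) = 7*(-17) = -119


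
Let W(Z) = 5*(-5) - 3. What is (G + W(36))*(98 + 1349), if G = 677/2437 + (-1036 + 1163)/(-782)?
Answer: -76894501739/1905734 ≈ -40349.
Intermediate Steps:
W(Z) = -28 (W(Z) = -25 - 3 = -28)
G = 219915/1905734 (G = 677*(1/2437) + 127*(-1/782) = 677/2437 - 127/782 = 219915/1905734 ≈ 0.11540)
(G + W(36))*(98 + 1349) = (219915/1905734 - 28)*(98 + 1349) = -53140637/1905734*1447 = -76894501739/1905734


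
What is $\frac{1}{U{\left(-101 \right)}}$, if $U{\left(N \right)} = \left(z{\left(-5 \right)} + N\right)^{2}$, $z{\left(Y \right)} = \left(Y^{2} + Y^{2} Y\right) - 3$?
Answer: $\frac{1}{41616} \approx 2.4029 \cdot 10^{-5}$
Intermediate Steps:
$z{\left(Y \right)} = -3 + Y^{2} + Y^{3}$ ($z{\left(Y \right)} = \left(Y^{2} + Y^{3}\right) - 3 = -3 + Y^{2} + Y^{3}$)
$U{\left(N \right)} = \left(-103 + N\right)^{2}$ ($U{\left(N \right)} = \left(\left(-3 + \left(-5\right)^{2} + \left(-5\right)^{3}\right) + N\right)^{2} = \left(\left(-3 + 25 - 125\right) + N\right)^{2} = \left(-103 + N\right)^{2}$)
$\frac{1}{U{\left(-101 \right)}} = \frac{1}{\left(-103 - 101\right)^{2}} = \frac{1}{\left(-204\right)^{2}} = \frac{1}{41616}$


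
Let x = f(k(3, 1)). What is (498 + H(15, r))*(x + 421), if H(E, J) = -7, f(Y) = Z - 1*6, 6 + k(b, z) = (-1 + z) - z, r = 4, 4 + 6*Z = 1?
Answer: 407039/2 ≈ 2.0352e+5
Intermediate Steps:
Z = -1/2 (Z = -2/3 + (1/6)*1 = -2/3 + 1/6 = -1/2 ≈ -0.50000)
k(b, z) = -7 (k(b, z) = -6 + ((-1 + z) - z) = -6 - 1 = -7)
f(Y) = -13/2 (f(Y) = -1/2 - 1*6 = -1/2 - 6 = -13/2)
x = -13/2 ≈ -6.5000
(498 + H(15, r))*(x + 421) = (498 - 7)*(-13/2 + 421) = 491*(829/2) = 407039/2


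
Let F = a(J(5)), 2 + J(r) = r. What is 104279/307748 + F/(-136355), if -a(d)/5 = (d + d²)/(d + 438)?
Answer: 59719820645/176244509868 ≈ 0.33885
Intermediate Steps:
J(r) = -2 + r
a(d) = -5*(d + d²)/(438 + d) (a(d) = -5*(d + d²)/(d + 438) = -5*(d + d²)/(438 + d))
F = -20/147 (F = -5*(-2 + 5)*(1 + (-2 + 5))/(438 + (-2 + 5)) = -5*3*(1 + 3)/(438 + 3) = -5*3*4/441 = -5*3*1/441*4 = -20/147 ≈ -0.13605)
104279/307748 + F/(-136355) = 104279/307748 - 20/147/(-136355) = 104279*(1/307748) - 20/147*(-1/136355) = 14897/43964 + 4/4008837 = 59719820645/176244509868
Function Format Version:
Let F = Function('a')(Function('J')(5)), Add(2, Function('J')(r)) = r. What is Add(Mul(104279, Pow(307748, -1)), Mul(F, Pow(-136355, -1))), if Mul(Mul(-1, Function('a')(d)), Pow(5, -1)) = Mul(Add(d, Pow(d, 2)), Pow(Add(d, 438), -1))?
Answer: Rational(59719820645, 176244509868) ≈ 0.33885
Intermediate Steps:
Function('J')(r) = Add(-2, r)
Function('a')(d) = Mul(-5, Pow(Add(438, d), -1), Add(d, Pow(d, 2))) (Function('a')(d) = Mul(-5, Mul(Add(d, Pow(d, 2)), Pow(Add(d, 438), -1))) = Mul(-5, Mul(Add(d, Pow(d, 2)), Pow(Add(438, d), -1))) = Mul(-5, Mul(Pow(Add(438, d), -1), Add(d, Pow(d, 2)))) = Mul(-5, Pow(Add(438, d), -1), Add(d, Pow(d, 2))))
F = Rational(-20, 147) (F = Mul(-5, Add(-2, 5), Pow(Add(438, Add(-2, 5)), -1), Add(1, Add(-2, 5))) = Mul(-5, 3, Pow(Add(438, 3), -1), Add(1, 3)) = Mul(-5, 3, Pow(441, -1), 4) = Mul(-5, 3, Rational(1, 441), 4) = Rational(-20, 147) ≈ -0.13605)
Add(Mul(104279, Pow(307748, -1)), Mul(F, Pow(-136355, -1))) = Add(Mul(104279, Pow(307748, -1)), Mul(Rational(-20, 147), Pow(-136355, -1))) = Add(Mul(104279, Rational(1, 307748)), Mul(Rational(-20, 147), Rational(-1, 136355))) = Add(Rational(14897, 43964), Rational(4, 4008837)) = Rational(59719820645, 176244509868)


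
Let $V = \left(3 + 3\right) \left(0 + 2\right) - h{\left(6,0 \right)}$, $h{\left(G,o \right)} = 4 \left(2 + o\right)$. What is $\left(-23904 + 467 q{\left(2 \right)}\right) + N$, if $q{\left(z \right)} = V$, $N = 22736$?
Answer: $700$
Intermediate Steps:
$h{\left(G,o \right)} = 8 + 4 o$
$V = 4$ ($V = \left(3 + 3\right) \left(0 + 2\right) - \left(8 + 4 \cdot 0\right) = 6 \cdot 2 - \left(8 + 0\right) = 12 - 8 = 4$)
$q{\left(z \right)} = 4$
$\left(-23904 + 467 q{\left(2 \right)}\right) + N = \left(-23904 + 467 \cdot 4\right) + 22736 = \left(-23904 + 1868\right) + 22736 = -22036 + 22736 = 700$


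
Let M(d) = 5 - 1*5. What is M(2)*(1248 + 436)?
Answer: 0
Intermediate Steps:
M(d) = 0 (M(d) = 5 - 5 = 0)
M(2)*(1248 + 436) = 0*(1248 + 436) = 0*1684 = 0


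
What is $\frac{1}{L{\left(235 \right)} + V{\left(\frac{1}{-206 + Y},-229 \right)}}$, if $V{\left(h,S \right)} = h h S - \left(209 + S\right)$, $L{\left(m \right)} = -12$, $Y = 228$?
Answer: $\frac{484}{3643} \approx 0.13286$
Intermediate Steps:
$V{\left(h,S \right)} = -209 - S + S h^{2}$ ($V{\left(h,S \right)} = h^{2} S - \left(209 + S\right) = S h^{2} - \left(209 + S\right) = -209 - S + S h^{2}$)
$\frac{1}{L{\left(235 \right)} + V{\left(\frac{1}{-206 + Y},-229 \right)}} = \frac{1}{-12 - \left(-20 + \frac{229}{\left(-206 + 228\right)^{2}}\right)} = \frac{1}{-12 - \left(-20 + \frac{229}{484}\right)} = \frac{1}{-12 - - \frac{9451}{484}} = \frac{1}{-12 + \frac{9451}{484}} = \frac{1}{\frac{3643}{484}} = \frac{484}{3643}$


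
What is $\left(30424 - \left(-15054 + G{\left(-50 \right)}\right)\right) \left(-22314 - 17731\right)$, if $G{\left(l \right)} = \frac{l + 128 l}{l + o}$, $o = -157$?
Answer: $- \frac{125574392440}{69} \approx -1.8199 \cdot 10^{9}$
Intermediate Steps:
$G{\left(l \right)} = \frac{129 l}{-157 + l}$ ($G{\left(l \right)} = \frac{l + 128 l}{l - 157} = \frac{129 l}{-157 + l}$)
$\left(30424 - \left(-15054 + G{\left(-50 \right)}\right)\right) \left(-22314 - 17731\right) = \left(30424 + \left(15054 - 129 \left(-50\right) \frac{1}{-157 - 50}\right)\right) \left(-22314 - 17731\right) = \left(30424 + \left(15054 - 129 \left(-50\right) \frac{1}{-207}\right)\right) \left(-40045\right) = \left(30424 + \left(15054 - 129 \left(-50\right) \left(- \frac{1}{207}\right)\right)\right) \left(-40045\right) = \left(30424 + \left(15054 - \frac{2150}{69}\right)\right) \left(-40045\right) = \left(30424 + \frac{1036576}{69}\right) \left(-40045\right) = \frac{3135832}{69} \left(-40045\right) = - \frac{125574392440}{69}$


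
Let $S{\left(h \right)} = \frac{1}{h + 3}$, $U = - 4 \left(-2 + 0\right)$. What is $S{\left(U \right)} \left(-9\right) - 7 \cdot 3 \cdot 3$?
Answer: $- \frac{702}{11} \approx -63.818$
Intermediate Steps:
$U = 8$ ($U = \left(-4\right) \left(-2\right) = 8$)
$S{\left(h \right)} = \frac{1}{3 + h}$
$S{\left(U \right)} \left(-9\right) - 7 \cdot 3 \cdot 3 = \frac{1}{3 + 8} \left(-9\right) - 7 \cdot 3 \cdot 3 = \frac{1}{11} \left(-9\right) - 63 = - \frac{9}{11} - 63 = - \frac{702}{11}$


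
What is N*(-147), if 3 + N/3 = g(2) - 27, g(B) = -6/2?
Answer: 14553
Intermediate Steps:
g(B) = -3 (g(B) = -6*½ = -3)
N = -99 (N = -9 + 3*(-3 - 27) = -9 + 3*(-30) = -9 - 90 = -99)
N*(-147) = -99*(-147) = 14553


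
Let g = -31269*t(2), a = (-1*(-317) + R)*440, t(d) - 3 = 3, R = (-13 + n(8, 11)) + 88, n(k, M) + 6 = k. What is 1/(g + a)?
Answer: -1/14254 ≈ -7.0156e-5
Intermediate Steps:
n(k, M) = -6 + k
R = 77 (R = (-13 + (-6 + 8)) + 88 = (-13 + 2) + 88 = -11 + 88 = 77)
t(d) = 6 (t(d) = 3 + 3 = 6)
a = 173360 (a = (-1*(-317) + 77)*440 = (317 + 77)*440 = 394*440 = 173360)
g = -187614 (g = -31269*6 = -187614)
1/(g + a) = 1/(-187614 + 173360) = 1/(-14254) = -1/14254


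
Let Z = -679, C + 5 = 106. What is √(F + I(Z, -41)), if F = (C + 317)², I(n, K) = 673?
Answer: √175397 ≈ 418.80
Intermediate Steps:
C = 101 (C = -5 + 106 = 101)
F = 174724 (F = (101 + 317)² = 418² = 174724)
√(F + I(Z, -41)) = √(174724 + 673) = √175397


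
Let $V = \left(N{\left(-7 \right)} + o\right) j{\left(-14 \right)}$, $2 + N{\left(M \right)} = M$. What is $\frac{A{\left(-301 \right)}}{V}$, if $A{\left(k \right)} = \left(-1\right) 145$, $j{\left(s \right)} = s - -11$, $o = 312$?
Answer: $\frac{145}{909} \approx 0.15952$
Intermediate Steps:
$j{\left(s \right)} = 11 + s$ ($j{\left(s \right)} = s + 11 = 11 + s$)
$N{\left(M \right)} = -2 + M$
$A{\left(k \right)} = -145$
$V = -909$ ($V = \left(\left(-2 - 7\right) + 312\right) \left(11 - 14\right) = \left(-9 + 312\right) \left(-3\right) = 303 \left(-3\right) = -909$)
$\frac{A{\left(-301 \right)}}{V} = - \frac{145}{-909} = \left(-145\right) \left(- \frac{1}{909}\right) = \frac{145}{909}$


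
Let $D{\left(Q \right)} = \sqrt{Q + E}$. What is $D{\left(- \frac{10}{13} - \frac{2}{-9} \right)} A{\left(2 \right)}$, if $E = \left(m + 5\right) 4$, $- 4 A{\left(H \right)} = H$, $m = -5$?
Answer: $- \frac{4 i \sqrt{13}}{39} \approx - 0.3698 i$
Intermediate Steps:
$A{\left(H \right)} = - \frac{H}{4}$
$E = 0$ ($E = \left(-5 + 5\right) 4 = 0 \cdot 4 = 0$)
$D{\left(Q \right)} = \sqrt{Q}$ ($D{\left(Q \right)} = \sqrt{Q + 0} = \sqrt{Q}$)
$D{\left(- \frac{10}{13} - \frac{2}{-9} \right)} A{\left(2 \right)} = \sqrt{- \frac{10}{13} - \frac{2}{-9}} \left(\left(- \frac{1}{4}\right) 2\right) = \sqrt{\left(-10\right) \frac{1}{13} - - \frac{2}{9}} \left(- \frac{1}{2}\right) = \sqrt{- \frac{10}{13} + \frac{2}{9}} \left(- \frac{1}{2}\right) = \sqrt{- \frac{64}{117}} \left(- \frac{1}{2}\right) = \frac{8 i \sqrt{13}}{39} \left(- \frac{1}{2}\right) = - \frac{4 i \sqrt{13}}{39}$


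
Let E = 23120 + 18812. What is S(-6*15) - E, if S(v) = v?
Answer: -42022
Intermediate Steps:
E = 41932
S(-6*15) - E = -6*15 - 1*41932 = -90 - 41932 = -42022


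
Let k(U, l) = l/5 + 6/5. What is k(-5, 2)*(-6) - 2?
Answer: -58/5 ≈ -11.600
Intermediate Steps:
k(U, l) = 6/5 + l/5 (k(U, l) = l*(⅕) + 6*(⅕) = l/5 + 6/5 = 6/5 + l/5)
k(-5, 2)*(-6) - 2 = (6/5 + (⅕)*2)*(-6) - 2 = (6/5 + ⅖)*(-6) - 2 = (8/5)*(-6) - 2 = -48/5 - 2 = -58/5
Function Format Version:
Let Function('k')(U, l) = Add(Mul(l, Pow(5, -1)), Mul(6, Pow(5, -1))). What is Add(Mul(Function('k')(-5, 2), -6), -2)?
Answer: Rational(-58, 5) ≈ -11.600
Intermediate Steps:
Function('k')(U, l) = Add(Rational(6, 5), Mul(Rational(1, 5), l)) (Function('k')(U, l) = Add(Mul(l, Rational(1, 5)), Mul(6, Rational(1, 5))) = Add(Mul(Rational(1, 5), l), Rational(6, 5)) = Add(Rational(6, 5), Mul(Rational(1, 5), l)))
Add(Mul(Function('k')(-5, 2), -6), -2) = Add(Mul(Add(Rational(6, 5), Mul(Rational(1, 5), 2)), -6), -2) = Add(Mul(Add(Rational(6, 5), Rational(2, 5)), -6), -2) = Add(Mul(Rational(8, 5), -6), -2) = Add(Rational(-48, 5), -2) = Rational(-58, 5)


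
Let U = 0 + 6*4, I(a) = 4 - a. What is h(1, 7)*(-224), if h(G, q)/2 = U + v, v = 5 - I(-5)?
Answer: -8960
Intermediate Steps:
U = 24 (U = 0 + 24 = 24)
v = -4 (v = 5 - (4 - 1*(-5)) = 5 - (4 + 5) = 5 - 1*9 = 5 - 9 = -4)
h(G, q) = 40 (h(G, q) = 2*(24 - 4) = 2*20 = 40)
h(1, 7)*(-224) = 40*(-224) = -8960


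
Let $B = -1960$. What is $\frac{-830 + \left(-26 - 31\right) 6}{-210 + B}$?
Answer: $\frac{586}{1085} \approx 0.54009$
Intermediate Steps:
$\frac{-830 + \left(-26 - 31\right) 6}{-210 + B} = \frac{-830 + \left(-26 - 31\right) 6}{-210 - 1960} = \frac{-830 - 342}{-2170} = \left(-830 - 342\right) \left(- \frac{1}{2170}\right) = \left(-1172\right) \left(- \frac{1}{2170}\right) = \frac{586}{1085}$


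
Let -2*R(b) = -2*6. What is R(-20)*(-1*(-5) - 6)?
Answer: -6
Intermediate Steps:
R(b) = 6 (R(b) = -(-1)*6 = -1/2*(-12) = 6)
R(-20)*(-1*(-5) - 6) = 6*(-1*(-5) - 6) = 6*(5 - 6) = 6*(-1) = -6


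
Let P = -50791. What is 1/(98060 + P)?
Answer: 1/47269 ≈ 2.1156e-5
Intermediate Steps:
1/(98060 + P) = 1/(98060 - 50791) = 1/47269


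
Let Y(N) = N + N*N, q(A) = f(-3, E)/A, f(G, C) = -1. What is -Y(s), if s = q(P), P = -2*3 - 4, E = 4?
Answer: -11/100 ≈ -0.11000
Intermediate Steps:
P = -10 (P = -6 - 4 = -10)
q(A) = -1/A
s = ⅒ (s = -1/(-10) = -1*(-⅒) = ⅒ ≈ 0.10000)
Y(N) = N + N²
-Y(s) = -(1 + ⅒)/10 = -11/(10*10) = -1*11/100 = -11/100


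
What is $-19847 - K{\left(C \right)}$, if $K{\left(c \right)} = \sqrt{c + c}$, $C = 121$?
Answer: $-19847 - 11 \sqrt{2} \approx -19863.0$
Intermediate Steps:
$K{\left(c \right)} = \sqrt{2} \sqrt{c}$ ($K{\left(c \right)} = \sqrt{2 c} = \sqrt{2} \sqrt{c}$)
$-19847 - K{\left(C \right)} = -19847 - \sqrt{2} \sqrt{121} = -19847 - \sqrt{2} \cdot 11 = -19847 - 11 \sqrt{2}$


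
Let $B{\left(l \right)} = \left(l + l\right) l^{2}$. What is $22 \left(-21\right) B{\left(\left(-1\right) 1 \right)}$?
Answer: $924$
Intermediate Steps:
$B{\left(l \right)} = 2 l^{3}$ ($B{\left(l \right)} = 2 l l^{2} = 2 l^{3}$)
$22 \left(-21\right) B{\left(\left(-1\right) 1 \right)} = 22 \left(-21\right) 2 \left(\left(-1\right) 1\right)^{3} = - 462 \cdot 2 \left(-1\right)^{3} = - 462 \cdot 2 \left(-1\right) = \left(-462\right) \left(-2\right) = 924$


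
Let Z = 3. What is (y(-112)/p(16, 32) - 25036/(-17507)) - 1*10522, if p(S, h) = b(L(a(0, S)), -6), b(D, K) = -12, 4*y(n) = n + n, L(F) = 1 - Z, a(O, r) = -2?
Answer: -552305756/52521 ≈ -10516.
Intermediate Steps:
L(F) = -2 (L(F) = 1 - 1*3 = 1 - 3 = -2)
y(n) = n/2 (y(n) = (n + n)/4 = (2*n)/4 = n/2)
p(S, h) = -12
(y(-112)/p(16, 32) - 25036/(-17507)) - 1*10522 = (((½)*(-112))/(-12) - 25036/(-17507)) - 1*10522 = (-56*(-1/12) - 25036*(-1/17507)) - 10522 = (14/3 + 25036/17507) - 10522 = 320206/52521 - 10522 = -552305756/52521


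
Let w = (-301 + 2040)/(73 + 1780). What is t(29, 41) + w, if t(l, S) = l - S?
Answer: -20497/1853 ≈ -11.062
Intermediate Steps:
w = 1739/1853 ≈ 0.93848
t(29, 41) + w = (29 - 1*41) + 1739/1853 = (29 - 41) + 1739/1853 = -12 + 1739/1853 = -20497/1853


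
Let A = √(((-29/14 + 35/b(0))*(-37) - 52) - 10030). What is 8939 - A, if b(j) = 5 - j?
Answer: 8939 - I*√2011814/14 ≈ 8939.0 - 101.31*I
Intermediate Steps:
A = I*√2011814/14 (A = √(((-29/14 + 35/(5 - 1*0))*(-37) - 52) - 10030) = √(((-29*1/14 + 35/(5 + 0))*(-37) - 52) - 10030) = √(((-29/14 + 35/5)*(-37) - 52) - 10030) = √(((-29/14 + 35*(⅕))*(-37) - 52) - 10030) = √(((-29/14 + 7)*(-37) - 52) - 10030) = √(((69/14)*(-37) - 52) - 10030) = √((-2553/14 - 52) - 10030) = √(-3281/14 - 10030) = √(-143701/14) = I*√2011814/14 ≈ 101.31*I)
8939 - A = 8939 - I*√2011814/14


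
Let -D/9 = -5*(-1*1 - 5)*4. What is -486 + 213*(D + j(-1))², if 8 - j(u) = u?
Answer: 244319247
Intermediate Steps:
j(u) = 8 - u
D = -1080 (D = -9*(-5*(-1*1 - 5))*4 = -9*(-5*(-1 - 5))*4 = -9*(-5*(-6))*4 = -270*4 = -9*120 = -1080)
-486 + 213*(D + j(-1))² = -486 + 213*(-1080 + (8 - 1*(-1)))² = -486 + 213*(-1080 + (8 + 1))² = -486 + 213*(-1080 + 9)² = -486 + 213*(-1071)² = -486 + 213*1147041 = -486 + 244319733 = 244319247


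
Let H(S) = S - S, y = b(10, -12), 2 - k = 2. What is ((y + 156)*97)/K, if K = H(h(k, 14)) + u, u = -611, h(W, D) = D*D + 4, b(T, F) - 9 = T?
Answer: -16975/611 ≈ -27.782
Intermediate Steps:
b(T, F) = 9 + T
k = 0 (k = 2 - 1*2 = 2 - 2 = 0)
y = 19 (y = 9 + 10 = 19)
h(W, D) = 4 + D² (h(W, D) = D² + 4 = 4 + D²)
H(S) = 0
K = -611 (K = 0 - 611 = -611)
((y + 156)*97)/K = ((19 + 156)*97)/(-611) = (175*97)*(-1/611) = 16975*(-1/611) = -16975/611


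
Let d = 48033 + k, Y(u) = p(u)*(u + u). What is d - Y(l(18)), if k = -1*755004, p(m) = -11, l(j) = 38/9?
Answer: -6361903/9 ≈ -7.0688e+5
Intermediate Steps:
l(j) = 38/9 (l(j) = 38*(⅑) = 38/9)
k = -755004
Y(u) = -22*u (Y(u) = -11*(u + u) = -22*u)
d = -706971 (d = 48033 - 755004 = -706971)
d - Y(l(18)) = -706971 - (-22)*38/9 = -706971 - 1*(-836/9) = -706971 + 836/9 = -6361903/9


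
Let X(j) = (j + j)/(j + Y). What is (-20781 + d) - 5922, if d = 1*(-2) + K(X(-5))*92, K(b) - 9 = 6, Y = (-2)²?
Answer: -25325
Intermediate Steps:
Y = 4
X(j) = 2*j/(4 + j) (X(j) = (j + j)/(j + 4) = (2*j)/(4 + j) = 2*j/(4 + j))
K(b) = 15 (K(b) = 9 + 6 = 15)
d = 1378 (d = 1*(-2) + 15*92 = -2 + 1380 = 1378)
(-20781 + d) - 5922 = (-20781 + 1378) - 5922 = -19403 - 5922 = -25325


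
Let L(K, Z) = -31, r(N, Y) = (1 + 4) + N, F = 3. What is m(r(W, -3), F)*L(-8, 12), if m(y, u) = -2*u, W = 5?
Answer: 186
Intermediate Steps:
r(N, Y) = 5 + N
m(r(W, -3), F)*L(-8, 12) = -2*3*(-31) = -6*(-31) = 186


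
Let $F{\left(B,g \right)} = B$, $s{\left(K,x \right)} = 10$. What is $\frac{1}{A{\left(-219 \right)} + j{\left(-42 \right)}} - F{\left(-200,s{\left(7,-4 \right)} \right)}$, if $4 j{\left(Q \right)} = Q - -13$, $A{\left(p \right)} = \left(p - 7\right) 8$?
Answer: $\frac{1452196}{7261} \approx 200.0$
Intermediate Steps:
$A{\left(p \right)} = -56 + 8 p$ ($A{\left(p \right)} = \left(-7 + p\right) 8 = -56 + 8 p$)
$j{\left(Q \right)} = \frac{13}{4} + \frac{Q}{4}$ ($j{\left(Q \right)} = \frac{Q - -13}{4} = \frac{Q + 13}{4} = \frac{13 + Q}{4} = \frac{13}{4} + \frac{Q}{4}$)
$\frac{1}{A{\left(-219 \right)} + j{\left(-42 \right)}} - F{\left(-200,s{\left(7,-4 \right)} \right)} = \frac{1}{\left(-56 + 8 \left(-219\right)\right) + \left(\frac{13}{4} + \frac{1}{4} \left(-42\right)\right)} - -200 = \frac{1}{\left(-56 - 1752\right) + \left(\frac{13}{4} - \frac{21}{2}\right)} + 200 = \frac{1}{-1808 - \frac{29}{4}} + 200 = \frac{1}{- \frac{7261}{4}} + 200 = - \frac{4}{7261} + 200 = \frac{1452196}{7261}$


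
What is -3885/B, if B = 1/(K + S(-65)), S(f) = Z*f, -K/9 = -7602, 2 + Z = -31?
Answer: -274137255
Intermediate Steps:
Z = -33 (Z = -2 - 31 = -33)
K = 68418 (K = -9*(-7602) = 68418)
S(f) = -33*f
B = 1/70563 (B = 1/(68418 - 33*(-65)) = 1/(68418 + 2145) = 1/70563 ≈ 1.4172e-5)
-3885/B = -3885/1/70563 = -3885*70563 = -274137255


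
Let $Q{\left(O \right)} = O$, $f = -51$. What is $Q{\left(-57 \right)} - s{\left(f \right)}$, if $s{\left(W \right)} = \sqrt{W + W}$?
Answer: $-57 - i \sqrt{102} \approx -57.0 - 10.1 i$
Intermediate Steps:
$s{\left(W \right)} = \sqrt{2} \sqrt{W}$ ($s{\left(W \right)} = \sqrt{2 W} = \sqrt{2} \sqrt{W}$)
$Q{\left(-57 \right)} - s{\left(f \right)} = -57 - \sqrt{2} \sqrt{-51} = -57 - \sqrt{2} i \sqrt{51} = -57 - i \sqrt{102}$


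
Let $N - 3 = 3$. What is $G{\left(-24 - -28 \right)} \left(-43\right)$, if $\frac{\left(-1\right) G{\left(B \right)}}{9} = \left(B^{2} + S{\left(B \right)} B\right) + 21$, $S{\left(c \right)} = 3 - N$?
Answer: $9675$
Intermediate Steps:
$N = 6$ ($N = 3 + 3 = 6$)
$S{\left(c \right)} = -3$ ($S{\left(c \right)} = 3 - 6 = -3$)
$G{\left(B \right)} = -189 - 9 B^{2} + 27 B$ ($G{\left(B \right)} = - 9 \left(\left(B^{2} - 3 B\right) + 21\right) = - 9 \left(21 + B^{2} - 3 B\right) = -189 - 9 B^{2} + 27 B$)
$G{\left(-24 - -28 \right)} \left(-43\right) = \left(-189 - 9 \left(-24 - -28\right)^{2} + 27 \left(-24 - -28\right)\right) \left(-43\right) = \left(-189 - 9 \left(-24 + 28\right)^{2} + 27 \left(-24 + 28\right)\right) \left(-43\right) = \left(-189 - 9 \cdot 4^{2} + 27 \cdot 4\right) \left(-43\right) = \left(-189 - 144 + 108\right) \left(-43\right) = \left(-225\right) \left(-43\right) = 9675$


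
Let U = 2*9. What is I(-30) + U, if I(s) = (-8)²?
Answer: 82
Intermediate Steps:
I(s) = 64
U = 18
I(-30) + U = 64 + 18 = 82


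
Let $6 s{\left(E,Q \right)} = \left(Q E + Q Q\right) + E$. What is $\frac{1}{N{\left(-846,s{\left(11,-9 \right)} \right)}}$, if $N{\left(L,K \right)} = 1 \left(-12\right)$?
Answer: $- \frac{1}{12} \approx -0.083333$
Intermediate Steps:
$s{\left(E,Q \right)} = \frac{E}{6} + \frac{Q^{2}}{6} + \frac{E Q}{6}$ ($s{\left(E,Q \right)} = \frac{\left(Q E + Q Q\right) + E}{6} = \frac{\left(E Q + Q^{2}\right) + E}{6} = \frac{\left(Q^{2} + E Q\right) + E}{6} = \frac{E + Q^{2} + E Q}{6} = \frac{E}{6} + \frac{Q^{2}}{6} + \frac{E Q}{6}$)
$N{\left(L,K \right)} = -12$
$\frac{1}{N{\left(-846,s{\left(11,-9 \right)} \right)}} = \frac{1}{-12} = - \frac{1}{12}$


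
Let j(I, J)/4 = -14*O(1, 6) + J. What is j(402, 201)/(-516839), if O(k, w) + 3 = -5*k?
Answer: -1252/516839 ≈ -0.0024224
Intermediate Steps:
O(k, w) = -3 - 5*k
j(I, J) = 448 + 4*J (j(I, J) = 4*(-14*(-3 - 5*1) + J) = 4*(-14*(-3 - 5) + J) = 4*(-14*(-8) + J) = 4*(112 + J) = 448 + 4*J)
j(402, 201)/(-516839) = (448 + 4*201)/(-516839) = (448 + 804)*(-1/516839) = 1252*(-1/516839) = -1252/516839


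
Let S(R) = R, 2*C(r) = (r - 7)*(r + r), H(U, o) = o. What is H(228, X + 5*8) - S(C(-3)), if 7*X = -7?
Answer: 9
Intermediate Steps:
X = -1 (X = (⅐)*(-7) = -1)
C(r) = r*(-7 + r) (C(r) = ((r - 7)*(r + r))/2 = ((-7 + r)*(2*r))/2 = (2*r*(-7 + r))/2 = r*(-7 + r))
H(228, X + 5*8) - S(C(-3)) = (-1 + 5*8) - (-3)*(-7 - 3) = (-1 + 40) - (-3)*(-10) = 39 - 1*30 = 39 - 30 = 9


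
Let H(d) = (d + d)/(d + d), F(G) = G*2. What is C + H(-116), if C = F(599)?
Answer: 1199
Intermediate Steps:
F(G) = 2*G
C = 1198 (C = 2*599 = 1198)
H(d) = 1 (H(d) = (2*d)/((2*d)) = (2*d)*(1/(2*d)) = 1)
C + H(-116) = 1198 + 1 = 1199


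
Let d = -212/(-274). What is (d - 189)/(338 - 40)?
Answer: -25787/40826 ≈ -0.63163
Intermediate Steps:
d = 106/137 (d = -212*(-1/274) = 106/137 ≈ 0.77372)
(d - 189)/(338 - 40) = (106/137 - 189)/(338 - 40) = -25787/137/298 = -25787/137*1/298 = -25787/40826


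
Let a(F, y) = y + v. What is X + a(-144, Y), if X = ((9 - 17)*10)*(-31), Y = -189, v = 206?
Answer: 2497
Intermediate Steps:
a(F, y) = 206 + y (a(F, y) = y + 206 = 206 + y)
X = 2480 (X = -8*10*(-31) = -80*(-31) = 2480)
X + a(-144, Y) = 2480 + (206 - 189) = 2480 + 17 = 2497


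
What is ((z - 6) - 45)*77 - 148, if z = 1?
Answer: -3998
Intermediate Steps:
((z - 6) - 45)*77 - 148 = ((1 - 6) - 45)*77 - 148 = (-5 - 45)*77 - 148 = -50*77 - 148 = -3850 - 148 = -3998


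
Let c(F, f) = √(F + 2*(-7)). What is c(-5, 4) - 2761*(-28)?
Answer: 77308 + I*√19 ≈ 77308.0 + 4.3589*I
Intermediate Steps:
c(F, f) = √(-14 + F) (c(F, f) = √(F - 14) = √(-14 + F))
c(-5, 4) - 2761*(-28) = √(-14 - 5) - 2761*(-28) = √(-19) - 251*(-308) = I*√19 + 77308 = 77308 + I*√19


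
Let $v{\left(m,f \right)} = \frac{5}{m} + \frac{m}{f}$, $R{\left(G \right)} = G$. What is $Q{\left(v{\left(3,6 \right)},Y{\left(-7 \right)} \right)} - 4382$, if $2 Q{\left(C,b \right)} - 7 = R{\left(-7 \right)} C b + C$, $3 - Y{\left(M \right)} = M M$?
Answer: $- \frac{48343}{12} \approx -4028.6$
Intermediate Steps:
$Y{\left(M \right)} = 3 - M^{2}$ ($Y{\left(M \right)} = 3 - M M = 3 - M^{2}$)
$Q{\left(C,b \right)} = \frac{7}{2} + \frac{C}{2} - \frac{7 C b}{2}$ ($Q{\left(C,b \right)} = \frac{7}{2} + \frac{- 7 C b + C}{2} = \frac{7}{2} + \frac{C - 7 C b}{2} = \frac{7}{2} - \left(- \frac{C}{2} + \frac{7 C b}{2}\right) = \frac{7}{2} + \frac{C}{2} - \frac{7 C b}{2}$)
$Q{\left(v{\left(3,6 \right)},Y{\left(-7 \right)} \right)} - 4382 = \left(\frac{7}{2} + \frac{\frac{5}{3} + \frac{3}{6}}{2} - \frac{7 \left(\frac{5}{3} + \frac{3}{6}\right) \left(3 - \left(-7\right)^{2}\right)}{2}\right) - 4382 = \left(\frac{7}{2} + \frac{5 \cdot \frac{1}{3} + 3 \cdot \frac{1}{6}}{2} - \frac{7 \left(5 \cdot \frac{1}{3} + 3 \cdot \frac{1}{6}\right) \left(3 - 49\right)}{2}\right) - 4382 = \left(\frac{7}{2} + \frac{\frac{5}{3} + \frac{1}{2}}{2} - \frac{7 \left(\frac{5}{3} + \frac{1}{2}\right) \left(3 - 49\right)}{2}\right) - 4382 = \left(\frac{7}{2} + \frac{1}{2} \cdot \frac{13}{6} - \frac{91}{12} \left(-46\right)\right) - 4382 = \left(\frac{7}{2} + \frac{13}{12} + \frac{2093}{6}\right) - 4382 = \frac{4241}{12} - 4382 = - \frac{48343}{12}$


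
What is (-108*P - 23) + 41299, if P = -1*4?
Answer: 41708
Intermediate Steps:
P = -4
(-108*P - 23) + 41299 = (-108*(-4) - 23) + 41299 = (432 - 23) + 41299 = 409 + 41299 = 41708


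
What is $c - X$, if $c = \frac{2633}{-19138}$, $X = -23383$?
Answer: $\frac{447501221}{19138} \approx 23383.0$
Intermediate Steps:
$c = - \frac{2633}{19138}$ ($c = 2633 \left(- \frac{1}{19138}\right) = - \frac{2633}{19138} \approx -0.13758$)
$c - X = - \frac{2633}{19138} - -23383 = - \frac{2633}{19138} + 23383 = \frac{447501221}{19138}$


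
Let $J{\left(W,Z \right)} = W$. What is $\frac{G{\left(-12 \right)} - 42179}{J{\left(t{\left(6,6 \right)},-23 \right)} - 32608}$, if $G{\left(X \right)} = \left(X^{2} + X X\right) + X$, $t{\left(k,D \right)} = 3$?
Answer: $\frac{41903}{32605} \approx 1.2852$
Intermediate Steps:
$G{\left(X \right)} = X + 2 X^{2}$ ($G{\left(X \right)} = \left(X^{2} + X^{2}\right) + X = 2 X^{2} + X = X + 2 X^{2}$)
$\frac{G{\left(-12 \right)} - 42179}{J{\left(t{\left(6,6 \right)},-23 \right)} - 32608} = \frac{- 12 \left(1 + 2 \left(-12\right)\right) - 42179}{3 - 32608} = \frac{- 12 \left(1 - 24\right) - 42179}{-32605} = \left(\left(-12\right) \left(-23\right) - 42179\right) \left(- \frac{1}{32605}\right) = \left(276 - 42179\right) \left(- \frac{1}{32605}\right) = \left(-41903\right) \left(- \frac{1}{32605}\right) = \frac{41903}{32605}$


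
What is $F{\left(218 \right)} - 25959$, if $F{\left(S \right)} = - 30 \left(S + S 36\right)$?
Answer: $-267939$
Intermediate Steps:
$F{\left(S \right)} = - 1110 S$ ($F{\left(S \right)} = - 30 \left(S + 36 S\right) = - 30 \cdot 37 S = - 1110 S$)
$F{\left(218 \right)} - 25959 = \left(-1110\right) 218 - 25959 = -241980 - 25959 = -267939$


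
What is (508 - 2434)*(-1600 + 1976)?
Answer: -724176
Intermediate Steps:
(508 - 2434)*(-1600 + 1976) = -1926*376 = -724176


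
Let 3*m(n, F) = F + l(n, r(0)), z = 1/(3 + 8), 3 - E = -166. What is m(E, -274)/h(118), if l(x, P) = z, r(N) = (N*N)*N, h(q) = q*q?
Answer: -3013/459492 ≈ -0.0065572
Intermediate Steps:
h(q) = q**2
E = 169 (E = 3 - 1*(-166) = 3 + 166 = 169)
r(N) = N**3 (r(N) = N**2*N = N**3)
z = 1/11 ≈ 0.090909
l(x, P) = 1/11
m(n, F) = 1/33 + F/3 (m(n, F) = (F + 1/11)/3 = (1/11 + F)/3 = 1/33 + F/3)
m(E, -274)/h(118) = (1/33 + (1/3)*(-274))/(118**2) = (1/33 - 274/3)/13924 = -3013/33*1/13924 = -3013/459492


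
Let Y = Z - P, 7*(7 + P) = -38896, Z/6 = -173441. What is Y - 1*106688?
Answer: -7992393/7 ≈ -1.1418e+6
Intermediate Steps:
Z = -1040646 (Z = 6*(-173441) = -1040646)
P = -38945/7 (P = -7 + (⅐)*(-38896) = -7 - 38896/7 = -38945/7 ≈ -5563.6)
Y = -7245577/7 (Y = -1040646 - 1*(-38945/7) = -1040646 + 38945/7 = -7245577/7 ≈ -1.0351e+6)
Y - 1*106688 = -7245577/7 - 1*106688 = -7245577/7 - 106688 = -7992393/7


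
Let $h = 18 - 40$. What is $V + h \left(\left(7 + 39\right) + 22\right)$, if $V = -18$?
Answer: $-1514$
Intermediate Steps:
$h = -22$ ($h = 18 - 40 = -22$)
$V + h \left(\left(7 + 39\right) + 22\right) = -18 - 22 \left(\left(7 + 39\right) + 22\right) = -18 - 22 \left(46 + 22\right) = -18 - 1496 = -1514$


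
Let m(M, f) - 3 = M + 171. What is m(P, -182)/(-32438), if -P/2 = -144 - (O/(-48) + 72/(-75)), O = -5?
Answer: -276173/19462800 ≈ -0.014190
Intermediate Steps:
P = 171773/600 (P = -2*(-144 - (-5/(-48) + 72/(-75))) = -2*(-144 - (-5*(-1/48) + 72*(-1/75))) = -2*(-144 - (5/48 - 24/25)) = -2*(-144 - 1*(-1027/1200)) = -2*(-144 + 1027/1200) = -2*(-171773/1200) = 171773/600 ≈ 286.29)
m(M, f) = 174 + M (m(M, f) = 3 + (M + 171) = 3 + (171 + M) = 174 + M)
m(P, -182)/(-32438) = (174 + 171773/600)/(-32438) = (276173/600)*(-1/32438) = -276173/19462800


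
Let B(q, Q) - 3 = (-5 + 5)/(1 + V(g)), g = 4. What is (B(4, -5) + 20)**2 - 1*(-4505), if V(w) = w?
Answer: 5034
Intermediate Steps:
B(q, Q) = 3 (B(q, Q) = 3 + (-5 + 5)/(1 + 4) = 3 + 0/5 = 3 + 0*(1/5) = 3 + 0 = 3)
(B(4, -5) + 20)**2 - 1*(-4505) = (3 + 20)**2 - 1*(-4505) = 23**2 + 4505 = 529 + 4505 = 5034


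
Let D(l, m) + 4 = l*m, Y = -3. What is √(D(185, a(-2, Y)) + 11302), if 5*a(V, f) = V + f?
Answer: √11113 ≈ 105.42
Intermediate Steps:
a(V, f) = V/5 + f/5 (a(V, f) = (V + f)/5 = V/5 + f/5)
D(l, m) = -4 + l*m
√(D(185, a(-2, Y)) + 11302) = √((-4 + 185*((⅕)*(-2) + (⅕)*(-3))) + 11302) = √((-4 + 185*(-⅖ - ⅗)) + 11302) = √((-4 + 185*(-1)) + 11302) = √((-4 - 185) + 11302) = √(-189 + 11302) = √11113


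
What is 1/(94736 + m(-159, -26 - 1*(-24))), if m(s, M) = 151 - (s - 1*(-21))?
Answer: 1/95025 ≈ 1.0524e-5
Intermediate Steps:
m(s, M) = 130 - s (m(s, M) = 151 - (s + 21) = 151 - (21 + s) = 151 + (-21 - s) = 130 - s)
1/(94736 + m(-159, -26 - 1*(-24))) = 1/(94736 + (130 - 1*(-159))) = 1/(94736 + (130 + 159)) = 1/(94736 + 289) = 1/95025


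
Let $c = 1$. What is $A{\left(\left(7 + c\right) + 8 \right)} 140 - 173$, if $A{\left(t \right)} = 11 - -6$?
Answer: $2207$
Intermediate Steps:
$A{\left(t \right)} = 17$ ($A{\left(t \right)} = 11 + 6 = 17$)
$A{\left(\left(7 + c\right) + 8 \right)} 140 - 173 = 17 \cdot 140 - 173 = 2380 - 173 = 2207$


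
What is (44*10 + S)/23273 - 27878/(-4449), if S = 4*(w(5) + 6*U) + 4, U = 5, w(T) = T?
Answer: 651402910/103541577 ≈ 6.2912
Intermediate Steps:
S = 144 (S = 4*(5 + 6*5) + 4 = 4*(5 + 30) + 4 = 4*35 + 4 = 140 + 4 = 144)
(44*10 + S)/23273 - 27878/(-4449) = (44*10 + 144)/23273 - 27878/(-4449) = (440 + 144)*(1/23273) - 27878*(-1/4449) = 584*(1/23273) + 27878/4449 = 584/23273 + 27878/4449 = 651402910/103541577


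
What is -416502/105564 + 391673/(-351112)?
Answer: -15632118233/3088732264 ≈ -5.0610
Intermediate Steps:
-416502/105564 + 391673/(-351112) = -416502*1/105564 + 391673*(-1/351112) = -69417/17594 - 391673/351112 = -15632118233/3088732264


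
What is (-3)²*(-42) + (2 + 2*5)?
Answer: -366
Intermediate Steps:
(-3)²*(-42) + (2 + 2*5) = 9*(-42) + (2 + 10) = -378 + 12 = -366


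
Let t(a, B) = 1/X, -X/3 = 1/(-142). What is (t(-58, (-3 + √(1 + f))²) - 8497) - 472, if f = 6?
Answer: -26765/3 ≈ -8921.7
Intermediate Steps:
X = 3/142 (X = -3/(-142) = -3*(-1/142) = 3/142 ≈ 0.021127)
t(a, B) = 142/3 (t(a, B) = 1/(3/142) = 142/3)
(t(-58, (-3 + √(1 + f))²) - 8497) - 472 = (142/3 - 8497) - 472 = -25349/3 - 472 = -26765/3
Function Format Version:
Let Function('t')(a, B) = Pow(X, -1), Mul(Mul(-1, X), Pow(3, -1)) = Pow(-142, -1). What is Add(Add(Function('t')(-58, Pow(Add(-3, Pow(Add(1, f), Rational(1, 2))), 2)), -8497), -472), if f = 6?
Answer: Rational(-26765, 3) ≈ -8921.7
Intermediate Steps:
X = Rational(3, 142) (X = Mul(-3, Pow(-142, -1)) = Mul(-3, Rational(-1, 142)) = Rational(3, 142) ≈ 0.021127)
Function('t')(a, B) = Rational(142, 3) (Function('t')(a, B) = Pow(Rational(3, 142), -1) = Rational(142, 3))
Add(Add(Function('t')(-58, Pow(Add(-3, Pow(Add(1, f), Rational(1, 2))), 2)), -8497), -472) = Add(Add(Rational(142, 3), -8497), -472) = Add(Rational(-25349, 3), -472) = Rational(-26765, 3)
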